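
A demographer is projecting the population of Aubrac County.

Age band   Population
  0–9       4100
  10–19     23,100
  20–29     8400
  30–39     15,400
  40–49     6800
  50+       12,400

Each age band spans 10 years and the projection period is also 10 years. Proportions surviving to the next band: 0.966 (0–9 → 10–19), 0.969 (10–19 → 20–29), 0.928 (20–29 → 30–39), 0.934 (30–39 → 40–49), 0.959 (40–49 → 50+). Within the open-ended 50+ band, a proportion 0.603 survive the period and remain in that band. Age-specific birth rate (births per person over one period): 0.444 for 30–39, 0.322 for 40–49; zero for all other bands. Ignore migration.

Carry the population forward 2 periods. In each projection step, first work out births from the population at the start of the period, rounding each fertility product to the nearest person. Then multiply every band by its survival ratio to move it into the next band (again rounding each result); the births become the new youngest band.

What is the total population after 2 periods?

Numbering the bands 1..6 from youngest to oldest:
Period 1:
Births: 15400 * 0.444 = 6838  |  6800 * 0.322 = 2190 — total 9028
Band 2: 4100 * 0.966 = 3961
Band 3: 23100 * 0.969 = 22384
Band 4: 8400 * 0.928 = 7795
Band 5: 15400 * 0.934 = 14384
Band 6: 6800 * 0.959 + 12400 * 0.603 = 6521 + 7477 = 13998
→ [9028, 3961, 22384, 7795, 14384, 13998]
Period 2:
Births: 7795 * 0.444 = 3461  |  14384 * 0.322 = 4632 — total 8093
Band 2: 9028 * 0.966 = 8721
Band 3: 3961 * 0.969 = 3838
Band 4: 22384 * 0.928 = 20772
Band 5: 7795 * 0.934 = 7281
Band 6: 14384 * 0.959 + 13998 * 0.603 = 13794 + 8441 = 22235
→ [8093, 8721, 3838, 20772, 7281, 22235]
Total after period 2: 8093 + 8721 + 3838 + 20772 + 7281 + 22235 = 70940

70940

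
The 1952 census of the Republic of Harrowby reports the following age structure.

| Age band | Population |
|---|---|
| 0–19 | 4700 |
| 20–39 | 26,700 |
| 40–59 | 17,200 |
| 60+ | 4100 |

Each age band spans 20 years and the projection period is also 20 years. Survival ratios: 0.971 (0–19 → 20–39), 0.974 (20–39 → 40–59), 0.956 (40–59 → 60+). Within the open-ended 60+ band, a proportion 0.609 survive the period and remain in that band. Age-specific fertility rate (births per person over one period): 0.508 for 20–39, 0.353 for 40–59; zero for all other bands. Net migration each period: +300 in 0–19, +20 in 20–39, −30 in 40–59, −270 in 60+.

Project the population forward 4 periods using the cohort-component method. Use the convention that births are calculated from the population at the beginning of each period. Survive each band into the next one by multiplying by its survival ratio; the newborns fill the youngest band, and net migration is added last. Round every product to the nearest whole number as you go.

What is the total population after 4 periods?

68810

Numbering the groups 1..4 from youngest to oldest:
Period 1.
Births: 26700 * 0.508 = 13564 ; 17200 * 0.353 = 6072 → 19636
Group 2: 4700 * 0.971 = 4564
Group 3: 26700 * 0.974 = 26006
Group 4: 17200 * 0.956 + 4100 * 0.609 = 16443 + 2497 = 18940
Net migration: Group 1 + 300 → 19936; Group 2 + 20 → 4584; Group 3 − 30 → 25976; Group 4 − 270 → 18670
Giving 19936 / 4584 / 25976 / 18670.
Period 2.
Births: 4584 * 0.508 = 2329 ; 25976 * 0.353 = 9170 → 11499
Group 2: 19936 * 0.971 = 19358
Group 3: 4584 * 0.974 = 4465
Group 4: 25976 * 0.956 + 18670 * 0.609 = 24833 + 11370 = 36203
Net migration: Group 1 + 300 → 11799; Group 2 + 20 → 19378; Group 3 − 30 → 4435; Group 4 − 270 → 35933
Giving 11799 / 19378 / 4435 / 35933.
Period 3.
Births: 19378 * 0.508 = 9844 ; 4435 * 0.353 = 1566 → 11410
Group 2: 11799 * 0.971 = 11457
Group 3: 19378 * 0.974 = 18874
Group 4: 4435 * 0.956 + 35933 * 0.609 = 4240 + 21883 = 26123
Net migration: Group 1 + 300 → 11710; Group 2 + 20 → 11477; Group 3 − 30 → 18844; Group 4 − 270 → 25853
Giving 11710 / 11477 / 18844 / 25853.
Period 4.
Births: 11477 * 0.508 = 5830 ; 18844 * 0.353 = 6652 → 12482
Group 2: 11710 * 0.971 = 11370
Group 3: 11477 * 0.974 = 11179
Group 4: 18844 * 0.956 + 25853 * 0.609 = 18015 + 15744 = 33759
Net migration: Group 1 + 300 → 12782; Group 2 + 20 → 11390; Group 3 − 30 → 11149; Group 4 − 270 → 33489
Giving 12782 / 11390 / 11149 / 33489.
Total after period 4: 12782 + 11390 + 11149 + 33489 = 68810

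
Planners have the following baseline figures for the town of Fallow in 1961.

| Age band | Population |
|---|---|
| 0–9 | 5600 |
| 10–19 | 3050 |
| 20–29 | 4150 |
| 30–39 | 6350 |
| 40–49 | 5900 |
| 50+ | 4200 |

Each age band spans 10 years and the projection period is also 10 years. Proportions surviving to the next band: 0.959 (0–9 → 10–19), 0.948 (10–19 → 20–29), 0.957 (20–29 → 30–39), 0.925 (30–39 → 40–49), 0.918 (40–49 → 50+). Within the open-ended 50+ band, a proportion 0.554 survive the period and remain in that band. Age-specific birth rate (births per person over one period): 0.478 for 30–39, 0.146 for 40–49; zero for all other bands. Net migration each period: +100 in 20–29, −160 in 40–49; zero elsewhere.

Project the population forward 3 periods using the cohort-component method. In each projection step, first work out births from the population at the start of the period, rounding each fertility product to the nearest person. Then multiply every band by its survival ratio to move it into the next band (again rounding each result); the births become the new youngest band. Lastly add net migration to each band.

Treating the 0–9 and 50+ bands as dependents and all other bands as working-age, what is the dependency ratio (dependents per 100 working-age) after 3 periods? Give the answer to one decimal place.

75.7

— Period 1 —
Births: 6350 × 0.478 = 3035 ; 5900 × 0.146 = 861 → 3896
10–19: 5600 × 0.959 = 5370
20–29: 3050 × 0.948 = 2891
30–39: 4150 × 0.957 = 3972
40–49: 6350 × 0.925 = 5874
50+: 5900 × 0.918 + 4200 × 0.554 = 5416 + 2327 = 7743
Net migration: 20–29 + 100 → 2991; 40–49 − 160 → 5714
Giving 3896 / 5370 / 2991 / 3972 / 5714 / 7743.
— Period 2 —
Births: 3972 × 0.478 = 1899 ; 5714 × 0.146 = 834 → 2733
10–19: 3896 × 0.959 = 3736
20–29: 5370 × 0.948 = 5091
30–39: 2991 × 0.957 = 2862
40–49: 3972 × 0.925 = 3674
50+: 5714 × 0.918 + 7743 × 0.554 = 5245 + 4290 = 9535
Net migration: 20–29 + 100 → 5191; 40–49 − 160 → 3514
Giving 2733 / 3736 / 5191 / 2862 / 3514 / 9535.
— Period 3 —
Births: 2862 × 0.478 = 1368 ; 3514 × 0.146 = 513 → 1881
10–19: 2733 × 0.959 = 2621
20–29: 3736 × 0.948 = 3542
30–39: 5191 × 0.957 = 4968
40–49: 2862 × 0.925 = 2647
50+: 3514 × 0.918 + 9535 × 0.554 = 3226 + 5282 = 8508
Net migration: 20–29 + 100 → 3642; 40–49 − 160 → 2487
Giving 1881 / 2621 / 3642 / 4968 / 2487 / 8508.
Dependents (band 0–9 + band 50+) = 1881 + 8508 = 10389; working-age = 13718; ratio = 10389/13718 × 100 = 75.7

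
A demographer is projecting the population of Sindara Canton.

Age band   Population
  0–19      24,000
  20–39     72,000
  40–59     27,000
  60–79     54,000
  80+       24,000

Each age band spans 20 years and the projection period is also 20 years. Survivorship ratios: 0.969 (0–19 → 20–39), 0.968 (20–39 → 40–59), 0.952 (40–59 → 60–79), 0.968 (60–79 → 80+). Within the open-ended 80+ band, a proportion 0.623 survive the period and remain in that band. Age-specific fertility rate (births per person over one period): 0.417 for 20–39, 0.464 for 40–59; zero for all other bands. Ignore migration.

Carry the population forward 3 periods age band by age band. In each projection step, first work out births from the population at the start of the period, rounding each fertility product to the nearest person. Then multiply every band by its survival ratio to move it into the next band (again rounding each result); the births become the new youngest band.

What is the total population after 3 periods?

— Period 1 —
Births: 72000 × 0.417 = 30024, 27000 × 0.464 = 12528 → 42552
20–39: 24000 × 0.969 = 23256
40–59: 72000 × 0.968 = 69696
60–79: 27000 × 0.952 = 25704
80+: 54000 × 0.968 + 24000 × 0.623 = 52272 + 14952 = 67224
Giving 42552 / 23256 / 69696 / 25704 / 67224.
— Period 2 —
Births: 23256 × 0.417 = 9698, 69696 × 0.464 = 32339 → 42037
20–39: 42552 × 0.969 = 41233
40–59: 23256 × 0.968 = 22512
60–79: 69696 × 0.952 = 66351
80+: 25704 × 0.968 + 67224 × 0.623 = 24881 + 41881 = 66762
Giving 42037 / 41233 / 22512 / 66351 / 66762.
— Period 3 —
Births: 41233 × 0.417 = 17194, 22512 × 0.464 = 10446 → 27640
20–39: 42037 × 0.969 = 40734
40–59: 41233 × 0.968 = 39914
60–79: 22512 × 0.952 = 21431
80+: 66351 × 0.968 + 66762 × 0.623 = 64228 + 41593 = 105821
Giving 27640 / 40734 / 39914 / 21431 / 105821.
Total after period 3: 27640 + 40734 + 39914 + 21431 + 105821 = 235540

235540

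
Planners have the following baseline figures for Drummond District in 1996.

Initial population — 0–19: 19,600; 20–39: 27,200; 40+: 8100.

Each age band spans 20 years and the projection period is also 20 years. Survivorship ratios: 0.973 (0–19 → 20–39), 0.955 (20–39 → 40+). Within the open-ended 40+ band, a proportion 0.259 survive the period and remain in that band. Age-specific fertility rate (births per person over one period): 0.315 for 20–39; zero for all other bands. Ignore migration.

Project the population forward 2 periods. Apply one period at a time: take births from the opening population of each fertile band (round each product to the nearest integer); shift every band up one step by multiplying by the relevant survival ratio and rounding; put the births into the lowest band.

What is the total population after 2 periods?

(Bands numbered youngest = 1 to oldest = 3.)
After projecting period 1:
Births: 27200 × 0.315 = 8568
Band 2: 19600 × 0.973 = 19071
Band 3: 27200 × 0.955 + 8100 × 0.259 = 25976 + 2098 = 28074
Giving 8568 / 19071 / 28074.
After projecting period 2:
Births: 19071 × 0.315 = 6007
Band 2: 8568 × 0.973 = 8337
Band 3: 19071 × 0.955 + 28074 × 0.259 = 18213 + 7271 = 25484
Giving 6007 / 8337 / 25484.
Total after period 2: 6007 + 8337 + 25484 = 39828

39828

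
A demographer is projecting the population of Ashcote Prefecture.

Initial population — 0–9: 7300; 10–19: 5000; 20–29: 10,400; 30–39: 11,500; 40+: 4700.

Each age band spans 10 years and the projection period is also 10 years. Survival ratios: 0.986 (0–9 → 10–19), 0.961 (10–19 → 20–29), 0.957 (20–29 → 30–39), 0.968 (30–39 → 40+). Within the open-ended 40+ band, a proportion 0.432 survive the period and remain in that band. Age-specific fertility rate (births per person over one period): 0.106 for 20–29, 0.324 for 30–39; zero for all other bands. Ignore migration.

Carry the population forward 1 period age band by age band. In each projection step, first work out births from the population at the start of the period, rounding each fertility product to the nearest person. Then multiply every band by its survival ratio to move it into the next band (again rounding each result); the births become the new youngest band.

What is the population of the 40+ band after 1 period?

13162

Let group 1 be 0–9 through group 5 = 40+.
Period 1:
Births: 10400 * 0.106 = 1102 ; 11500 * 0.324 = 3726 ⇒ total 4828
Group 2: 7300 * 0.986 = 7198
Group 3: 5000 * 0.961 = 4805
Group 4: 10400 * 0.957 = 9953
Group 5: 11500 * 0.968 + 4700 * 0.432 = 11132 + 2030 = 13162
→ [4828, 7198, 4805, 9953, 13162]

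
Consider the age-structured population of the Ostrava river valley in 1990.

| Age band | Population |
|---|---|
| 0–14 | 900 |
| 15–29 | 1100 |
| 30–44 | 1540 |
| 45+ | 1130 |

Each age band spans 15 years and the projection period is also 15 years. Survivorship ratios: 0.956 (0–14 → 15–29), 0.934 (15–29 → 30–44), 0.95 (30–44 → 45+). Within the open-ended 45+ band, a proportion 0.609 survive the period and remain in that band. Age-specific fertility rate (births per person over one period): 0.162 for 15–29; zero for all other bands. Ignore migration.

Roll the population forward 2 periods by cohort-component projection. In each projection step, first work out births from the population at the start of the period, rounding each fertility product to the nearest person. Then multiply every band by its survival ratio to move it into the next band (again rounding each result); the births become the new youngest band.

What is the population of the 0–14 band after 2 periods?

139

(Bands numbered youngest = 1 to oldest = 4.)
[period 1]
Births: 1100 × 0.162 = 178
Band 2: 900 × 0.956 = 860
Band 3: 1100 × 0.934 = 1027
Band 4: 1540 × 0.95 + 1130 × 0.609 = 1463 + 688 = 2151
Giving 178 / 860 / 1027 / 2151.
[period 2]
Births: 860 × 0.162 = 139
Band 2: 178 × 0.956 = 170
Band 3: 860 × 0.934 = 803
Band 4: 1027 × 0.95 + 2151 × 0.609 = 976 + 1310 = 2286
Giving 139 / 170 / 803 / 2286.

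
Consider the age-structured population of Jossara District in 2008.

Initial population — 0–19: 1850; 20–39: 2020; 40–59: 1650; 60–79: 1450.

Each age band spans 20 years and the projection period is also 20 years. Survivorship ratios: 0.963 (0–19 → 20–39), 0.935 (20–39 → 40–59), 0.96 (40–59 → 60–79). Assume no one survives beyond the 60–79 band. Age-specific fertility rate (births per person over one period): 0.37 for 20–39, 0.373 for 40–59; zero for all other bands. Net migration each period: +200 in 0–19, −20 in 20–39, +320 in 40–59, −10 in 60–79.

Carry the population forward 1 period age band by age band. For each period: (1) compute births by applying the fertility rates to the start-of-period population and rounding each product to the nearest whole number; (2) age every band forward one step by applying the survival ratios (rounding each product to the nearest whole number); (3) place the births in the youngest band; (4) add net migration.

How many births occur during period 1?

1362

After projecting period 1:
Births: 2020 * 0.37 = 747  |  1650 * 0.373 = 615 → total 1362
20–39: 1850 * 0.963 = 1782
40–59: 2020 * 0.935 = 1889
60–79: 1650 * 0.96 = 1584
Net migration: 0–19 + 200 → 1562; 20–39 − 20 → 1762; 40–59 + 320 → 2209; 60–79 − 10 → 1574
Giving 1562 / 1762 / 2209 / 1574.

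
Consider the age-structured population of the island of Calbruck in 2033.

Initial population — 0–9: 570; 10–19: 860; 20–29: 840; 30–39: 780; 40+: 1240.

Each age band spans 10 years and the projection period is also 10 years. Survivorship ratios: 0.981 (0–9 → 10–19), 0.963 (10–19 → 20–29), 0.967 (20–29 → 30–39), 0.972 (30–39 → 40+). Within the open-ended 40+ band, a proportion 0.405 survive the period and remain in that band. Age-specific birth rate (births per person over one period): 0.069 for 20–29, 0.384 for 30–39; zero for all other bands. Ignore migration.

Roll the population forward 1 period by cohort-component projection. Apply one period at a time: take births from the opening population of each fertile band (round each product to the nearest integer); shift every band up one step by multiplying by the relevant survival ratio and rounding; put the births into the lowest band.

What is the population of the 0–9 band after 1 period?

Call the bands 1 to 5, youngest first.
— Period 1 —
Births: 840 × 0.069 = 58 ; 780 × 0.384 = 300 ⇒ total 358
Band 2: 570 × 0.981 = 559
Band 3: 860 × 0.963 = 828
Band 4: 840 × 0.967 = 812
Band 5: 780 × 0.972 + 1240 × 0.405 = 758 + 502 = 1260
→ [358, 559, 828, 812, 1260]

358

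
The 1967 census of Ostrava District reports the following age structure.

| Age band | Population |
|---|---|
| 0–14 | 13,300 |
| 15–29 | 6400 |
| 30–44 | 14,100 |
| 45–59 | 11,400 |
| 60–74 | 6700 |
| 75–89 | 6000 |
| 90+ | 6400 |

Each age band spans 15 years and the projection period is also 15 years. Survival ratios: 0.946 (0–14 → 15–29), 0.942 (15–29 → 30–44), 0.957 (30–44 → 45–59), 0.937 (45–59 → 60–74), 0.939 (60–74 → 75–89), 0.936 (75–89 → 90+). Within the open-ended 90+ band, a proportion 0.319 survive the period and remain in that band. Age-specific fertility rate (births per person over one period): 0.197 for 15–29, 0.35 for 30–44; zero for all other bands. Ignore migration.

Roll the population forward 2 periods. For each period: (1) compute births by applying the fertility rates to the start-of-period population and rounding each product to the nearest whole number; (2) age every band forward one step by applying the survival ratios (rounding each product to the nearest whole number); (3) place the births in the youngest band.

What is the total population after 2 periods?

— Period 1 —
Births: 6400 × 0.197 = 1261  |  14100 × 0.35 = 4935 → total 6196
15–29: 13300 × 0.946 = 12582
30–44: 6400 × 0.942 = 6029
45–59: 14100 × 0.957 = 13494
60–74: 11400 × 0.937 = 10682
75–89: 6700 × 0.939 = 6291
90+: 6000 × 0.936 + 6400 × 0.319 = 5616 + 2042 = 7658
Population now: 0–14=6196, 15–29=12582, 30–44=6029, 45–59=13494, 60–74=10682, 75–89=6291, 90+=7658
— Period 2 —
Births: 12582 × 0.197 = 2479  |  6029 × 0.35 = 2110 → total 4589
15–29: 6196 × 0.946 = 5861
30–44: 12582 × 0.942 = 11852
45–59: 6029 × 0.957 = 5770
60–74: 13494 × 0.937 = 12644
75–89: 10682 × 0.939 = 10030
90+: 6291 × 0.936 + 7658 × 0.319 = 5888 + 2443 = 8331
Population now: 0–14=4589, 15–29=5861, 30–44=11852, 45–59=5770, 60–74=12644, 75–89=10030, 90+=8331
Total after period 2: 4589 + 5861 + 11852 + 5770 + 12644 + 10030 + 8331 = 59077

59077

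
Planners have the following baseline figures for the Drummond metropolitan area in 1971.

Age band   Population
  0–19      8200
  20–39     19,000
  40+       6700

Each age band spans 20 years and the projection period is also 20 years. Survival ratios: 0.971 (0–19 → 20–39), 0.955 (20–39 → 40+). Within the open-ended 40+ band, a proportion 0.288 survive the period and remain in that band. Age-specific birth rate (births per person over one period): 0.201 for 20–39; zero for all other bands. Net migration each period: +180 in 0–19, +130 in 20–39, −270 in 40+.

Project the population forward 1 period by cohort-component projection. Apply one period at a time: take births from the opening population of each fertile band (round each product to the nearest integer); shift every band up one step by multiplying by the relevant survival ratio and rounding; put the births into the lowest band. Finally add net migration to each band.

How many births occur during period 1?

Period 1.
Births: 19000 × 0.201 = 3819
20–39: 8200 × 0.971 = 7962
40+: 19000 × 0.955 + 6700 × 0.288 = 18145 + 1930 = 20075
Net migration: 0–19 + 180 → 3999; 20–39 + 130 → 8092; 40+ − 270 → 19805
→ [3999, 8092, 19805]

3819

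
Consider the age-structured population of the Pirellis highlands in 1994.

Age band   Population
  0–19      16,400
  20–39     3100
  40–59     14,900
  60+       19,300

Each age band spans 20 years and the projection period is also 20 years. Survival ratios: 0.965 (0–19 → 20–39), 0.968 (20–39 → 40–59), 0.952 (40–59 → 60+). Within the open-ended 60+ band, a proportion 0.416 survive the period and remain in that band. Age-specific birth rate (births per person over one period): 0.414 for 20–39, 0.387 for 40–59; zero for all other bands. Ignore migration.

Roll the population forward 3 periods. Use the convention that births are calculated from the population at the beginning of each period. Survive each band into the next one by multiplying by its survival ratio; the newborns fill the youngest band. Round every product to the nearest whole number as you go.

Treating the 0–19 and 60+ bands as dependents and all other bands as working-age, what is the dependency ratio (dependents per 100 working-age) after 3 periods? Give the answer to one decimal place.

202.2

— Period 1 —
Births: 3100 × 0.414 = 1283  |  14900 × 0.387 = 5766 — total 7049
20–39: 16400 × 0.965 = 15826
40–59: 3100 × 0.968 = 3001
60+: 14900 × 0.952 + 19300 × 0.416 = 14185 + 8029 = 22214
End of period: [7049, 15826, 3001, 22214]
— Period 2 —
Births: 15826 × 0.414 = 6552  |  3001 × 0.387 = 1161 — total 7713
20–39: 7049 × 0.965 = 6802
40–59: 15826 × 0.968 = 15320
60+: 3001 × 0.952 + 22214 × 0.416 = 2857 + 9241 = 12098
End of period: [7713, 6802, 15320, 12098]
— Period 3 —
Births: 6802 × 0.414 = 2816  |  15320 × 0.387 = 5929 — total 8745
20–39: 7713 × 0.965 = 7443
40–59: 6802 × 0.968 = 6584
60+: 15320 × 0.952 + 12098 × 0.416 = 14585 + 5033 = 19618
End of period: [8745, 7443, 6584, 19618]
Dependents (band 0–19 + band 60+) = 8745 + 19618 = 28363; working-age = 14027; ratio = 28363/14027 × 100 = 202.2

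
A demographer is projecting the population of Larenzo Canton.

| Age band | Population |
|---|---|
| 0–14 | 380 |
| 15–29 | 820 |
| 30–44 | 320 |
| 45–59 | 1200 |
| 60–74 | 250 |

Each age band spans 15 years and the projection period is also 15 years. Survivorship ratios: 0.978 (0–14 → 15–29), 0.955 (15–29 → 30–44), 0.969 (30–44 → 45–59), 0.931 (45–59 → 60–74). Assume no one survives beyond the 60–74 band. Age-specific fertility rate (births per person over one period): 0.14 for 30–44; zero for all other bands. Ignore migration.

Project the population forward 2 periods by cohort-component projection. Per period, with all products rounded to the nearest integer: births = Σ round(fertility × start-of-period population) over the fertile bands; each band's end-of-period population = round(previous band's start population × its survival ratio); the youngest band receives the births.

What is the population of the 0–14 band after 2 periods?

Numbering the groups 1..5 from youngest to oldest:
[period 1]
Births: 320 × 0.14 = 45
Group 2: 380 × 0.978 = 372
Group 3: 820 × 0.955 = 783
Group 4: 320 × 0.969 = 310
Group 5: 1200 × 0.931 = 1117
End of period: [45, 372, 783, 310, 1117]
[period 2]
Births: 783 × 0.14 = 110
Group 2: 45 × 0.978 = 44
Group 3: 372 × 0.955 = 355
Group 4: 783 × 0.969 = 759
Group 5: 310 × 0.931 = 289
End of period: [110, 44, 355, 759, 289]

110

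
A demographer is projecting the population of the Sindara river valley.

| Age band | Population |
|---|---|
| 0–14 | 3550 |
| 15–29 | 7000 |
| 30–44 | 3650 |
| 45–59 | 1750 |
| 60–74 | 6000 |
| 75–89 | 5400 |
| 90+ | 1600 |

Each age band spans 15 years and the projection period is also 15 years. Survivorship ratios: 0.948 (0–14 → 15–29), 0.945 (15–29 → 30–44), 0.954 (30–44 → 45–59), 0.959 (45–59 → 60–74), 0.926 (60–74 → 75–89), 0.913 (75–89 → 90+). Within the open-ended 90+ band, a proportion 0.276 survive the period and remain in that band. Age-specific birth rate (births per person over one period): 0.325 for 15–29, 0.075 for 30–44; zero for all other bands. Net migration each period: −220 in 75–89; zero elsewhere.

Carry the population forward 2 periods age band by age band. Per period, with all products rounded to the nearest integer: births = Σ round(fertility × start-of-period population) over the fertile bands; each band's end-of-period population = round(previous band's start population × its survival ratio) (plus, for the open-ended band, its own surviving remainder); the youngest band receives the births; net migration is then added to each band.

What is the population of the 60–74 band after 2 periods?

3339

[period 1]
Births: 7000 * 0.325 = 2275, 3650 * 0.075 = 274 → 2549
15–29: 3550 * 0.948 = 3365
30–44: 7000 * 0.945 = 6615
45–59: 3650 * 0.954 = 3482
60–74: 1750 * 0.959 = 1678
75–89: 6000 * 0.926 = 5556
90+: 5400 * 0.913 + 1600 * 0.276 = 4930 + 442 = 5372
Net migration: 75–89 − 220 → 5336
→ [2549, 3365, 6615, 3482, 1678, 5336, 5372]
[period 2]
Births: 3365 * 0.325 = 1094, 6615 * 0.075 = 496 → 1590
15–29: 2549 * 0.948 = 2416
30–44: 3365 * 0.945 = 3180
45–59: 6615 * 0.954 = 6311
60–74: 3482 * 0.959 = 3339
75–89: 1678 * 0.926 = 1554
90+: 5336 * 0.913 + 5372 * 0.276 = 4872 + 1483 = 6355
Net migration: 75–89 − 220 → 1334
→ [1590, 2416, 3180, 6311, 3339, 1334, 6355]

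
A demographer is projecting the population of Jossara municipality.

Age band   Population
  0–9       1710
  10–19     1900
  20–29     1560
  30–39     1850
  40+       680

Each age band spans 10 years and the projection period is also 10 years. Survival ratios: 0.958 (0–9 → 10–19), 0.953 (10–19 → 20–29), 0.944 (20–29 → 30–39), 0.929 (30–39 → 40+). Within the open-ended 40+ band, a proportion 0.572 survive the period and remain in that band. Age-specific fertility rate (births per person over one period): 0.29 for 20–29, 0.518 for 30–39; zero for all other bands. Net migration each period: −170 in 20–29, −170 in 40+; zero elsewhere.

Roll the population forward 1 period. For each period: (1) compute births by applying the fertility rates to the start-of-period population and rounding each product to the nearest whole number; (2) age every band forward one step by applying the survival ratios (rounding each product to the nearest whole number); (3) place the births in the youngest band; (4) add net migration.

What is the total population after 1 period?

8100

[period 1]
Births: 1560 × 0.29 = 452 ; 1850 × 0.518 = 958 → 1410
10–19: 1710 × 0.958 = 1638
20–29: 1900 × 0.953 = 1811
30–39: 1560 × 0.944 = 1473
40+: 1850 × 0.929 + 680 × 0.572 = 1719 + 389 = 2108
Net migration: 20–29 − 170 → 1641; 40+ − 170 → 1938
→ [1410, 1638, 1641, 1473, 1938]
Total after period 1: 1410 + 1638 + 1641 + 1473 + 1938 = 8100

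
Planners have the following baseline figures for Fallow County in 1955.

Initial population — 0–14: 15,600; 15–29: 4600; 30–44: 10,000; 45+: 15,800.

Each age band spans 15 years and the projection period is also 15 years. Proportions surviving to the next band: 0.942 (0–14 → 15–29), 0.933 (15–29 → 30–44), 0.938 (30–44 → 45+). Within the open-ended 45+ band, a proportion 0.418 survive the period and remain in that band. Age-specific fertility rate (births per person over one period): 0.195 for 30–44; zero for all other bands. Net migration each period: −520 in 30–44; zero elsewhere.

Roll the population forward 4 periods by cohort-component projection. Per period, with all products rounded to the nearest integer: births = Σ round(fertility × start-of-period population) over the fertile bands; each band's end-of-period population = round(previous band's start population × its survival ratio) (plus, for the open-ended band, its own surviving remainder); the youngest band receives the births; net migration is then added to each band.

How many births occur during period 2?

Numbering the bands 1..4 from youngest to oldest:
[period 1]
Births: 10000 × 0.195 = 1950
Band 2: 15600 × 0.942 = 14695
Band 3: 4600 × 0.933 = 4292
Band 4: 10000 × 0.938 + 15800 × 0.418 = 9380 + 6604 = 15984
Net migration: Band 3 − 520 → 3772
End of period: [1950, 14695, 3772, 15984]
[period 2]
Births: 3772 × 0.195 = 736
Band 2: 1950 × 0.942 = 1837
Band 3: 14695 × 0.933 = 13710
Band 4: 3772 × 0.938 + 15984 × 0.418 = 3538 + 6681 = 10219
Net migration: Band 3 − 520 → 13190
End of period: [736, 1837, 13190, 10219]

736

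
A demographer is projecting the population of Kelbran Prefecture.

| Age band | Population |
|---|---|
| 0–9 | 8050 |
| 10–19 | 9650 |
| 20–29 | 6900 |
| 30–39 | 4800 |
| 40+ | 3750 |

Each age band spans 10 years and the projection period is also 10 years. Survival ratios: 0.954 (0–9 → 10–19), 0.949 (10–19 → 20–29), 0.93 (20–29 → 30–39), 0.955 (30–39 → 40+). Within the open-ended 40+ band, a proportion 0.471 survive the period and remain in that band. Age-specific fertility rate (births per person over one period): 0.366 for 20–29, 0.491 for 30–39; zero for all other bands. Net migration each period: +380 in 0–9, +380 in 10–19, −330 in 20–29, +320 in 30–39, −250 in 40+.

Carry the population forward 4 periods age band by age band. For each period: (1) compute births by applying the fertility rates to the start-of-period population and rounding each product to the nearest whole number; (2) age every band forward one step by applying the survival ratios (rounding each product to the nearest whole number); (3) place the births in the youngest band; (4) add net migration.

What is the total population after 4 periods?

Numbering the bands 1..5 from youngest to oldest:
— Period 1 —
Births: 6900 × 0.366 = 2525  |  4800 × 0.491 = 2357 ⇒ total 4882
Band 2: 8050 × 0.954 = 7680
Band 3: 9650 × 0.949 = 9158
Band 4: 6900 × 0.93 = 6417
Band 5: 4800 × 0.955 + 3750 × 0.471 = 4584 + 1766 = 6350
Net migration: Band 1 + 380 → 5262; Band 2 + 380 → 8060; Band 3 − 330 → 8828; Band 4 + 320 → 6737; Band 5 − 250 → 6100
End of period: [5262, 8060, 8828, 6737, 6100]
— Period 2 —
Births: 8828 × 0.366 = 3231  |  6737 × 0.491 = 3308 ⇒ total 6539
Band 2: 5262 × 0.954 = 5020
Band 3: 8060 × 0.949 = 7649
Band 4: 8828 × 0.93 = 8210
Band 5: 6737 × 0.955 + 6100 × 0.471 = 6434 + 2873 = 9307
Net migration: Band 1 + 380 → 6919; Band 2 + 380 → 5400; Band 3 − 330 → 7319; Band 4 + 320 → 8530; Band 5 − 250 → 9057
End of period: [6919, 5400, 7319, 8530, 9057]
— Period 3 —
Births: 7319 × 0.366 = 2679  |  8530 × 0.491 = 4188 ⇒ total 6867
Band 2: 6919 × 0.954 = 6601
Band 3: 5400 × 0.949 = 5125
Band 4: 7319 × 0.93 = 6807
Band 5: 8530 × 0.955 + 9057 × 0.471 = 8146 + 4266 = 12412
Net migration: Band 1 + 380 → 7247; Band 2 + 380 → 6981; Band 3 − 330 → 4795; Band 4 + 320 → 7127; Band 5 − 250 → 12162
End of period: [7247, 6981, 4795, 7127, 12162]
— Period 4 —
Births: 4795 × 0.366 = 1755  |  7127 × 0.491 = 3499 ⇒ total 5254
Band 2: 7247 × 0.954 = 6914
Band 3: 6981 × 0.949 = 6625
Band 4: 4795 × 0.93 = 4459
Band 5: 7127 × 0.955 + 12162 × 0.471 = 6806 + 5728 = 12534
Net migration: Band 1 + 380 → 5634; Band 2 + 380 → 7294; Band 3 − 330 → 6295; Band 4 + 320 → 4779; Band 5 − 250 → 12284
End of period: [5634, 7294, 6295, 4779, 12284]
Total after period 4: 5634 + 7294 + 6295 + 4779 + 12284 = 36286

36286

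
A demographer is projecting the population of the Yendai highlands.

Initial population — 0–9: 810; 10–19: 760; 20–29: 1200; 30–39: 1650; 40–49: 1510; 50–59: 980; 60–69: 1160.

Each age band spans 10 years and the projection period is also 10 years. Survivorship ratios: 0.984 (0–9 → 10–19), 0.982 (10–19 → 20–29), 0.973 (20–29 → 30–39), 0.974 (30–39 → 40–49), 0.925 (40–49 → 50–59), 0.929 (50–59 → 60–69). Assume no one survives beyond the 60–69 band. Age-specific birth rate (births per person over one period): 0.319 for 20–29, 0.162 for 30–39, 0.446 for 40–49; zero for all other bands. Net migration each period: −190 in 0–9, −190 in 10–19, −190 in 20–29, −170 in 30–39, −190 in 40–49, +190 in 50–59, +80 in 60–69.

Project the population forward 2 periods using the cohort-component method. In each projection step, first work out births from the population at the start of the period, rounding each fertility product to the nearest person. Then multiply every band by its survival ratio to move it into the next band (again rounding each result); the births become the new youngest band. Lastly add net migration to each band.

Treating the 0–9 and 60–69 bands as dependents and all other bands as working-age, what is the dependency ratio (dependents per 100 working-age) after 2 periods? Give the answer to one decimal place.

58.6

Call the bands 1 to 7, youngest first.
Period 1:
Births: 1200 * 0.319 = 383 ; 1650 * 0.162 = 267 ; 1510 * 0.446 = 673 ⇒ total 1323
Band 2: 810 * 0.984 = 797
Band 3: 760 * 0.982 = 746
Band 4: 1200 * 0.973 = 1168
Band 5: 1650 * 0.974 = 1607
Band 6: 1510 * 0.925 = 1397
Band 7: 980 * 0.929 = 910
Net migration: Band 1 − 190 → 1133; Band 2 − 190 → 607; Band 3 − 190 → 556; Band 4 − 170 → 998; Band 5 − 190 → 1417; Band 6 + 190 → 1587; Band 7 + 80 → 990
End of period: [1133, 607, 556, 998, 1417, 1587, 990]
Period 2:
Births: 556 * 0.319 = 177 ; 998 * 0.162 = 162 ; 1417 * 0.446 = 632 ⇒ total 971
Band 2: 1133 * 0.984 = 1115
Band 3: 607 * 0.982 = 596
Band 4: 556 * 0.973 = 541
Band 5: 998 * 0.974 = 972
Band 6: 1417 * 0.925 = 1311
Band 7: 1587 * 0.929 = 1474
Net migration: Band 1 − 190 → 781; Band 2 − 190 → 925; Band 3 − 190 → 406; Band 4 − 170 → 371; Band 5 − 190 → 782; Band 6 + 190 → 1501; Band 7 + 80 → 1554
End of period: [781, 925, 406, 371, 782, 1501, 1554]
Dependents (band 0–9 + band 60–69) = 781 + 1554 = 2335; working-age = 3985; ratio = 2335/3985 × 100 = 58.6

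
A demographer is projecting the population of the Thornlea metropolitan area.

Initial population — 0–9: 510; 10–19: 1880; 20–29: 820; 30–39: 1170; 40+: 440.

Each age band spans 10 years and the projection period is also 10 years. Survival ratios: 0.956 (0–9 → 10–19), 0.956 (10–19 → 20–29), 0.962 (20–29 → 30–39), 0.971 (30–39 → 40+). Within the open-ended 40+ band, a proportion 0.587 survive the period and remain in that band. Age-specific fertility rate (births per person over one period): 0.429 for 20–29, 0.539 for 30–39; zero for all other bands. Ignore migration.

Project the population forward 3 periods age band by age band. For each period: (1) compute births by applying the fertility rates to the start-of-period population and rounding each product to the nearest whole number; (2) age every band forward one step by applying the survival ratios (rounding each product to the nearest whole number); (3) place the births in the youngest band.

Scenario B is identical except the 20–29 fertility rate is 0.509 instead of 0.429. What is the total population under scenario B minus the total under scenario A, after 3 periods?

235

— Period 1 —
Births: 820 * 0.429 = 352, 1170 * 0.539 = 631 → total 983
10–19: 510 * 0.956 = 488
20–29: 1880 * 0.956 = 1797
30–39: 820 * 0.962 = 789
40+: 1170 * 0.971 + 440 * 0.587 = 1136 + 258 = 1394
Population now: 0–9=983, 10–19=488, 20–29=1797, 30–39=789, 40+=1394
— Period 2 —
Births: 1797 * 0.429 = 771, 789 * 0.539 = 425 → total 1196
10–19: 983 * 0.956 = 940
20–29: 488 * 0.956 = 467
30–39: 1797 * 0.962 = 1729
40+: 789 * 0.971 + 1394 * 0.587 = 766 + 818 = 1584
Population now: 0–9=1196, 10–19=940, 20–29=467, 30–39=1729, 40+=1584
— Period 3 —
Births: 467 * 0.429 = 200, 1729 * 0.539 = 932 → total 1132
10–19: 1196 * 0.956 = 1143
20–29: 940 * 0.956 = 899
30–39: 467 * 0.962 = 449
40+: 1729 * 0.971 + 1584 * 0.587 = 1679 + 930 = 2609
Population now: 0–9=1132, 10–19=1143, 20–29=899, 30–39=449, 40+=2609
Scenario A total after 3 periods: 6232
Scenario B projection —
— Period 1 —
Births: 820 * 0.509 = 417, 1170 * 0.539 = 631 → total 1048
10–19: 510 * 0.956 = 488
20–29: 1880 * 0.956 = 1797
30–39: 820 * 0.962 = 789
40+: 1170 * 0.971 + 440 * 0.587 = 1136 + 258 = 1394
Population now: 0–9=1048, 10–19=488, 20–29=1797, 30–39=789, 40+=1394
— Period 2 —
Births: 1797 * 0.509 = 915, 789 * 0.539 = 425 → total 1340
10–19: 1048 * 0.956 = 1002
20–29: 488 * 0.956 = 467
30–39: 1797 * 0.962 = 1729
40+: 789 * 0.971 + 1394 * 0.587 = 766 + 818 = 1584
Population now: 0–9=1340, 10–19=1002, 20–29=467, 30–39=1729, 40+=1584
— Period 3 —
Births: 467 * 0.509 = 238, 1729 * 0.539 = 932 → total 1170
10–19: 1340 * 0.956 = 1281
20–29: 1002 * 0.956 = 958
30–39: 467 * 0.962 = 449
40+: 1729 * 0.971 + 1584 * 0.587 = 1679 + 930 = 2609
Population now: 0–9=1170, 10–19=1281, 20–29=958, 30–39=449, 40+=2609
Scenario B total after 3 periods: 6467
Difference B − A = 6467 − 6232 = 235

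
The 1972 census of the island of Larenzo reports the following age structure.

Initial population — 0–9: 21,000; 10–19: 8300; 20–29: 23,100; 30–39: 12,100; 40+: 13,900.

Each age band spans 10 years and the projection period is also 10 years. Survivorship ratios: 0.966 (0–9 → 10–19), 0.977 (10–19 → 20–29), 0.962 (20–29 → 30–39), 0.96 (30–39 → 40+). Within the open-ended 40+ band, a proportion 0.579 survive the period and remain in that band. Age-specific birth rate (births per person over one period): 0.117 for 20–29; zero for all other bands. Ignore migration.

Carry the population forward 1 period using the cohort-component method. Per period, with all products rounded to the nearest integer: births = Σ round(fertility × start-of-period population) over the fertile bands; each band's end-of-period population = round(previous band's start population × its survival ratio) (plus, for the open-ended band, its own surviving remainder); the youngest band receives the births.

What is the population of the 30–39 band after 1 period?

22222

Period 1.
Births: 23100 * 0.117 = 2703
10–19: 21000 * 0.966 = 20286
20–29: 8300 * 0.977 = 8109
30–39: 23100 * 0.962 = 22222
40+: 12100 * 0.96 + 13900 * 0.579 = 11616 + 8048 = 19664
End of period: [2703, 20286, 8109, 22222, 19664]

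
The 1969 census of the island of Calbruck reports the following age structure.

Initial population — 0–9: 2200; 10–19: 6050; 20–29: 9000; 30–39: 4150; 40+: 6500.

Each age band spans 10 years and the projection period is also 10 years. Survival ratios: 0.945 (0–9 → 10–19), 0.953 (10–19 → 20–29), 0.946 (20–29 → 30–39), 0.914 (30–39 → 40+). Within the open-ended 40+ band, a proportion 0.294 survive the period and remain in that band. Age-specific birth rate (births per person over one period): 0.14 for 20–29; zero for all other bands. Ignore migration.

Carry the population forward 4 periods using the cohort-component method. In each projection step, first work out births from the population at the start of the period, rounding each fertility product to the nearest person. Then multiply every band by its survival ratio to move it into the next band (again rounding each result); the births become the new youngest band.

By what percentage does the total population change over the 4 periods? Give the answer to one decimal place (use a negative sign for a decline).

— Period 1 —
Births: 9000 × 0.14 = 1260
10–19: 2200 × 0.945 = 2079
20–29: 6050 × 0.953 = 5766
30–39: 9000 × 0.946 = 8514
40+: 4150 × 0.914 + 6500 × 0.294 = 3793 + 1911 = 5704
→ [1260, 2079, 5766, 8514, 5704]
— Period 2 —
Births: 5766 × 0.14 = 807
10–19: 1260 × 0.945 = 1191
20–29: 2079 × 0.953 = 1981
30–39: 5766 × 0.946 = 5455
40+: 8514 × 0.914 + 5704 × 0.294 = 7782 + 1677 = 9459
→ [807, 1191, 1981, 5455, 9459]
— Period 3 —
Births: 1981 × 0.14 = 277
10–19: 807 × 0.945 = 763
20–29: 1191 × 0.953 = 1135
30–39: 1981 × 0.946 = 1874
40+: 5455 × 0.914 + 9459 × 0.294 = 4986 + 2781 = 7767
→ [277, 763, 1135, 1874, 7767]
— Period 4 —
Births: 1135 × 0.14 = 159
10–19: 277 × 0.945 = 262
20–29: 763 × 0.953 = 727
30–39: 1135 × 0.946 = 1074
40+: 1874 × 0.914 + 7767 × 0.294 = 1713 + 2283 = 3996
→ [159, 262, 727, 1074, 3996]
Total: 27900 → 6218; change = -21682; percentage change = -77.7%

-77.7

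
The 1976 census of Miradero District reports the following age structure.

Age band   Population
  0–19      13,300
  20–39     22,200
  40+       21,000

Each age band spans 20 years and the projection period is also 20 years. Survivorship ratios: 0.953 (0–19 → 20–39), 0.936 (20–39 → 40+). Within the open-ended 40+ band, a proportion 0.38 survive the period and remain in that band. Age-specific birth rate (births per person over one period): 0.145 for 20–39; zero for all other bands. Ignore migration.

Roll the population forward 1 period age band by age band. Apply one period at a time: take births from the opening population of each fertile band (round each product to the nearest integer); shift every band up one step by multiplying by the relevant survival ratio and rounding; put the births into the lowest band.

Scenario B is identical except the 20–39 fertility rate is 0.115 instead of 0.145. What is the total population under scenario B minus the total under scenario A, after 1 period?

— Period 1 —
Births: 22200 × 0.145 = 3219
20–39: 13300 × 0.953 = 12675
40+: 22200 × 0.936 + 21000 × 0.38 = 20779 + 7980 = 28759
→ [3219, 12675, 28759]
Scenario A total after 1 period: 44653
Scenario B projection —
— Period 1 —
Births: 22200 × 0.115 = 2553
20–39: 13300 × 0.953 = 12675
40+: 22200 × 0.936 + 21000 × 0.38 = 20779 + 7980 = 28759
→ [2553, 12675, 28759]
Scenario B total after 1 period: 43987
Difference B − A = 43987 − 44653 = -666

-666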